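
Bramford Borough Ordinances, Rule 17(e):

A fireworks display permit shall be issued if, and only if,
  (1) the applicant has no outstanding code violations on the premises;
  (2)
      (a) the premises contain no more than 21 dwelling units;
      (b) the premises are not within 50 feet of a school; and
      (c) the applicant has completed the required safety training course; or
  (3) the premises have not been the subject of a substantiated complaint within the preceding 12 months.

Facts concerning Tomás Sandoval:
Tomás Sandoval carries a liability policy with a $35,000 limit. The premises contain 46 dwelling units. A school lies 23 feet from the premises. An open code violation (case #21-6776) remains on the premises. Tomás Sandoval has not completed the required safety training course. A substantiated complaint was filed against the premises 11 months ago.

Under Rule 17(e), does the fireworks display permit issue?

No — denied.

(1) no code violations — fails.
(a) ≤ 21 units — not met.
(b) ≥50 ft from school — fails.
(c) safety training — not met.
(2) = F AND F AND F = false.
(3) no complaint in 12 mo. — not satisfied.
Overall: F OR F OR F → false.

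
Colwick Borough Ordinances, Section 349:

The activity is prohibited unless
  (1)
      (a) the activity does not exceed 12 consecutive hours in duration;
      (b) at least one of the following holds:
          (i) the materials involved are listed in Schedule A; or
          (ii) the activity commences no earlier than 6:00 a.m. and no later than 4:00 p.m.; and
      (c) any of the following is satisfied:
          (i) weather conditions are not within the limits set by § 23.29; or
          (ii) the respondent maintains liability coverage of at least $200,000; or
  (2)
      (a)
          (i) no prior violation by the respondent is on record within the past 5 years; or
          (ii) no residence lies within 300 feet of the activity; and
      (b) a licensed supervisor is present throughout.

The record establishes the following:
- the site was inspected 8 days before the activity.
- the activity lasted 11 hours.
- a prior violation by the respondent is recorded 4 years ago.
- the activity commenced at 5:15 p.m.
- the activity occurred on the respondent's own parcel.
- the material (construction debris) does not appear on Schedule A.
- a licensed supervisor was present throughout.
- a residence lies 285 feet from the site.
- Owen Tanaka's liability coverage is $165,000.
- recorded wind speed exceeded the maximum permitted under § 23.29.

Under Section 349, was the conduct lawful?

(a) ≤ 12 hrs duration — satisfied.
(i) Schedule A material — fails.
(ii) start within hours — not met.
So (b) is not satisfied (F OR F).
(i) not (weather ok) — satisfied.
(ii) coverage ≥ $200,000 — not met.
(c): T OR F → true.
So (1) is not satisfied (T AND F AND T).
(i) no prior violation — not satisfied.
(ii) no residence in 300 ft — not met.
(a) = F OR F = false.
(b) supervisor present — satisfied.
So (2) is not satisfied (F AND T).
So Overall is not satisfied (F OR F).

No — unlawful.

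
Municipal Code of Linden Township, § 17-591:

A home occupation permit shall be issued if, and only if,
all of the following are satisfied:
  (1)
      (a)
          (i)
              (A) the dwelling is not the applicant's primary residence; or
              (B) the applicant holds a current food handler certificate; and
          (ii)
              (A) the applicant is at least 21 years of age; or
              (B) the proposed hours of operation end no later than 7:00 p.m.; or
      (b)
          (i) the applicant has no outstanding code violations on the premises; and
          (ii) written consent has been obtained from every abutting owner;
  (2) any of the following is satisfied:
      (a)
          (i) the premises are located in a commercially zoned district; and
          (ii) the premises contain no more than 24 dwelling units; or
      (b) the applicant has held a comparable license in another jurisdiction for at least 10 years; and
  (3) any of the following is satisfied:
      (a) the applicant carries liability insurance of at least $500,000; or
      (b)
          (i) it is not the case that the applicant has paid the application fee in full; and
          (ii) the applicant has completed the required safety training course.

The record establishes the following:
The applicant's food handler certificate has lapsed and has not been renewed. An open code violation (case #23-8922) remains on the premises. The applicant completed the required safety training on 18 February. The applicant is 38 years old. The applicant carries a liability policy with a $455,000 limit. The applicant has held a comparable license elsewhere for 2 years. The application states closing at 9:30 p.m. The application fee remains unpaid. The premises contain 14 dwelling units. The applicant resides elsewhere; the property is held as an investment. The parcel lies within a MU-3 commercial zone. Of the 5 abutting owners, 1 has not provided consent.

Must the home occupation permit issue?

Yes — granted.

(A) not (primary residence) — holds.
(B) food handler cert. — not met.
(i) = T OR F = true.
(A) age ≥ 21 — holds.
(B) closes by 7 p.m. — not met.
(ii) = T OR F = true.
(a): T AND T → true.
(i) no code violations — fails.
(ii) all abutters consent — not satisfied.
(b): F AND F → false.
(1) = T OR F = true.
(i) commercially zoned — satisfied.
(ii) ≤ 24 units — met.
(a) = T AND T = true.
(b) prior license ≥ 10 yr — fails.
So (2) is satisfied (T OR F).
(a) insurance ≥ $500,000 — not met.
(i) not (fee paid) — satisfied.
(ii) safety training — holds.
(b): T AND T → true.
(3): F OR T → true.
So Overall is satisfied (T AND T AND T).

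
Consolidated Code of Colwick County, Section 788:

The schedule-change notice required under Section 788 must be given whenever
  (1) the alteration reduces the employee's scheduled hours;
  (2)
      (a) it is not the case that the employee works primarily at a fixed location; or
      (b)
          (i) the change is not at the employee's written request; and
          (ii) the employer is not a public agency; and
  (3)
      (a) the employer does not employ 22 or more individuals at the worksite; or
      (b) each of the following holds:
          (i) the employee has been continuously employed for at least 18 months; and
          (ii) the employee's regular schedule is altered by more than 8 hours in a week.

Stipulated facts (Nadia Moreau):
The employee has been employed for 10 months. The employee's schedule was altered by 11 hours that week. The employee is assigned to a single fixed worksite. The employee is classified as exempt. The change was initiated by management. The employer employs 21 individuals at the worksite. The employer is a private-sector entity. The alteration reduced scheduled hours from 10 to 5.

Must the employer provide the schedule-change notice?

(1) hours reduced — met.
(a) not (fixed location) — fails.
(i) not employee-requested — holds.
(ii) not (public agency) — met.
So (b) is satisfied (T AND T).
So (2) is satisfied (F OR T).
(a) not (≥ 22 at site) — satisfied.
(i) tenure ≥ 18 mo. — not satisfied.
(ii) schedule shift > 8h — holds.
So (b) is not satisfied (F AND T).
So (3) is satisfied (T OR F).
So Overall is satisfied (T AND T AND T).

Yes — required.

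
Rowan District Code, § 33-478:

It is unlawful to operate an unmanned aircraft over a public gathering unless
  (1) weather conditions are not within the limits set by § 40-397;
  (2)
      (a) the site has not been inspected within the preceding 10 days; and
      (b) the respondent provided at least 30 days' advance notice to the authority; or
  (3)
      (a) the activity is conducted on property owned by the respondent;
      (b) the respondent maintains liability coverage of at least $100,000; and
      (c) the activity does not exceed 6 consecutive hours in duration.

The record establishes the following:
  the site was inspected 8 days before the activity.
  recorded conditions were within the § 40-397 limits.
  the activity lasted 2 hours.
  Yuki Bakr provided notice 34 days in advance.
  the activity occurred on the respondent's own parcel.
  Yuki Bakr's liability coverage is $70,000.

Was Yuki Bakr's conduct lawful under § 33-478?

No — unlawful.

(1) not (weather ok) — not satisfied.
(a) not (site inspected) — not met.
(b) ≥30 days' notice — met.
So (2) is not satisfied (F AND T).
(a) own property — met.
(b) coverage ≥ $100,000 — fails.
(c) ≤ 6 hrs duration — satisfied.
(3) = T AND F AND T = false.
Overall: F OR F OR F → false.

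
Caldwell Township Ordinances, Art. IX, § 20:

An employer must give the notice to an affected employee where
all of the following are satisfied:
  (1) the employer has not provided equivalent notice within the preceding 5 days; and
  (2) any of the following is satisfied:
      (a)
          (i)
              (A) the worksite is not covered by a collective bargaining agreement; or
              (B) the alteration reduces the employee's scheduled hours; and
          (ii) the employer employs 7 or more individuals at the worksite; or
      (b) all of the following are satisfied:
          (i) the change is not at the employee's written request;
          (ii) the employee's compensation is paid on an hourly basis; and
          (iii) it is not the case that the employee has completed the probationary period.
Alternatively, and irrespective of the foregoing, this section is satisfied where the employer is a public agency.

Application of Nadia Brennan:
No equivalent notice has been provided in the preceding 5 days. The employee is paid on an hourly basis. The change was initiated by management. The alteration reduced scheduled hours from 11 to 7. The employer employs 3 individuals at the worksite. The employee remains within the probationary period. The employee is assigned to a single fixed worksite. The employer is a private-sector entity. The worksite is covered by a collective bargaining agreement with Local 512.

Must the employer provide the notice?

(1) no recent notice — satisfied.
(A) no CBA — not satisfied.
(B) hours reduced — met.
So (i) is satisfied (F OR T).
(ii) ≥ 7 at site — fails.
So (a) is not satisfied (T AND F).
(i) not employee-requested — met.
(ii) hourly-paid — satisfied.
(iii) not (past probation) — met.
(b) = T AND T AND T = true.
So (2) is satisfied (F OR T).
Overall: T AND T → true.
Exception (public agency) — not satisfied.
Result: main true OR exception false → true.

Yes — required.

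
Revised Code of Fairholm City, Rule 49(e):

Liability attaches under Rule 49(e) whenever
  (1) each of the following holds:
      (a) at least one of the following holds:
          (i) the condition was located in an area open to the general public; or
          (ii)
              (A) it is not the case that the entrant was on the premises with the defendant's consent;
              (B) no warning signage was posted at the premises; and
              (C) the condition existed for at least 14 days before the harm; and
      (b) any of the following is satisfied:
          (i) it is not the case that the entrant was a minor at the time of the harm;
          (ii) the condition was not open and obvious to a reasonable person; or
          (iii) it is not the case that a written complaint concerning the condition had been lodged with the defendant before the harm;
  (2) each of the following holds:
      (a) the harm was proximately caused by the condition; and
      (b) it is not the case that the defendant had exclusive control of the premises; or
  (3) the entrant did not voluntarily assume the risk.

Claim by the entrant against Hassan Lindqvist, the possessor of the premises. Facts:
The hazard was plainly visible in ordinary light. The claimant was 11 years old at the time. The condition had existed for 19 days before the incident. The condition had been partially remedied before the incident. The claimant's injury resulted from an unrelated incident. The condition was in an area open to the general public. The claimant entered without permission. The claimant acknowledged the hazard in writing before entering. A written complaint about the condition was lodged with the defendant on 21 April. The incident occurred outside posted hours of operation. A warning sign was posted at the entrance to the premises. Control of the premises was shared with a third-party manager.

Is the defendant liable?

(i) public area — satisfied.
(A) not (consent to enter) — holds.
(B) no signage posted — fails.
(C) condition ≥14 days old — holds.
(ii): T AND F AND T → false.
(a): T OR F → true.
(i) not (entrant a minor) — fails.
(ii) not open/obvious — not satisfied.
(iii) not (complaint lodged) — fails.
(b): F OR F OR F → false.
(1) = T AND F = false.
(a) proximate cause — not met.
(b) not (exclusive control) — holds.
(2) = F AND T = false.
(3) no assumed risk — fails.
Overall: F OR F OR F → false.

No — not liable.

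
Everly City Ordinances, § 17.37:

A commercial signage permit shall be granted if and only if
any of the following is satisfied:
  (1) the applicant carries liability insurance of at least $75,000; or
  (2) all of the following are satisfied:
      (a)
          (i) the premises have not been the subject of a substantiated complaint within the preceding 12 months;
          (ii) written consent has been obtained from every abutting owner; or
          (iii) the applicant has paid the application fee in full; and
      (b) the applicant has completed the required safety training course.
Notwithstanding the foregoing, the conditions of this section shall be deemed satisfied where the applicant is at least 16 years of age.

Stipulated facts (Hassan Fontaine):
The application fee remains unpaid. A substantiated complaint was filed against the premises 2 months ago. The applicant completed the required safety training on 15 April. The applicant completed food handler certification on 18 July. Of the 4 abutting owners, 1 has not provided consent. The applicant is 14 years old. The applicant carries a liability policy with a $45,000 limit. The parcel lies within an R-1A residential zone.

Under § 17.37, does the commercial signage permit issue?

(1) insurance ≥ $75,000 — not satisfied.
(i) no complaint in 12 mo. — not satisfied.
(ii) all abutters consent — not met.
(iii) fee paid — fails.
(a) = F OR F OR F = false.
(b) safety training — met.
So (2) is not satisfied (F AND T).
Overall: F OR F → false.
Exception (age ≥ 16) — not satisfied.
Result: main false OR exception false → false.

No — denied.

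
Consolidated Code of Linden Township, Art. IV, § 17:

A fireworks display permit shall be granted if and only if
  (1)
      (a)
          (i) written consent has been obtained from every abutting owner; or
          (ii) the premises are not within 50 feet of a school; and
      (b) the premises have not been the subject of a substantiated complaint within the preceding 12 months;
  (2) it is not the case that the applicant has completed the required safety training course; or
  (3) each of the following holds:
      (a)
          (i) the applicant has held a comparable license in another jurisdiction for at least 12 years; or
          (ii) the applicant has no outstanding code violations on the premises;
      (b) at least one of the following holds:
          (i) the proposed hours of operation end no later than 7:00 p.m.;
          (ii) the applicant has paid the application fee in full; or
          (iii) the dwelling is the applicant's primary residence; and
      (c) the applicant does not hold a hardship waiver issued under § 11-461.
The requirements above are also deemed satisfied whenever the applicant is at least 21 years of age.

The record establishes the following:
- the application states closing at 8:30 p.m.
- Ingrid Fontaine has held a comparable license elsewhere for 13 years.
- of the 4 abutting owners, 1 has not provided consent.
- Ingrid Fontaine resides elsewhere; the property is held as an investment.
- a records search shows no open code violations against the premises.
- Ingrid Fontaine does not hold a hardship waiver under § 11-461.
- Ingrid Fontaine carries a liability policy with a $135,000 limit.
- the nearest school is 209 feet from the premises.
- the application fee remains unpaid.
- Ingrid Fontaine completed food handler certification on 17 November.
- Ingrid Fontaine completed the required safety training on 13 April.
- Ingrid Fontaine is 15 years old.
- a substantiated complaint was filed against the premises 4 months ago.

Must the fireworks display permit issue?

(i) all abutters consent — fails.
(ii) ≥50 ft from school — met.
(a) = F OR T = true.
(b) no complaint in 12 mo. — fails.
So (1) is not satisfied (T AND F).
(2) not (safety training) — not satisfied.
(i) prior license ≥ 12 yr — met.
(ii) no code violations — holds.
So (a) is satisfied (T OR T).
(i) closes by 7 p.m. — fails.
(ii) fee paid — not satisfied.
(iii) primary residence — fails.
(b): F OR F OR F → false.
(c) not (hardship waiver) — satisfied.
(3) = T AND F AND T = false.
Overall: F OR F OR F → false.
Exception (age ≥ 21) — not satisfied.
Result: main false OR exception false → false.

No — denied.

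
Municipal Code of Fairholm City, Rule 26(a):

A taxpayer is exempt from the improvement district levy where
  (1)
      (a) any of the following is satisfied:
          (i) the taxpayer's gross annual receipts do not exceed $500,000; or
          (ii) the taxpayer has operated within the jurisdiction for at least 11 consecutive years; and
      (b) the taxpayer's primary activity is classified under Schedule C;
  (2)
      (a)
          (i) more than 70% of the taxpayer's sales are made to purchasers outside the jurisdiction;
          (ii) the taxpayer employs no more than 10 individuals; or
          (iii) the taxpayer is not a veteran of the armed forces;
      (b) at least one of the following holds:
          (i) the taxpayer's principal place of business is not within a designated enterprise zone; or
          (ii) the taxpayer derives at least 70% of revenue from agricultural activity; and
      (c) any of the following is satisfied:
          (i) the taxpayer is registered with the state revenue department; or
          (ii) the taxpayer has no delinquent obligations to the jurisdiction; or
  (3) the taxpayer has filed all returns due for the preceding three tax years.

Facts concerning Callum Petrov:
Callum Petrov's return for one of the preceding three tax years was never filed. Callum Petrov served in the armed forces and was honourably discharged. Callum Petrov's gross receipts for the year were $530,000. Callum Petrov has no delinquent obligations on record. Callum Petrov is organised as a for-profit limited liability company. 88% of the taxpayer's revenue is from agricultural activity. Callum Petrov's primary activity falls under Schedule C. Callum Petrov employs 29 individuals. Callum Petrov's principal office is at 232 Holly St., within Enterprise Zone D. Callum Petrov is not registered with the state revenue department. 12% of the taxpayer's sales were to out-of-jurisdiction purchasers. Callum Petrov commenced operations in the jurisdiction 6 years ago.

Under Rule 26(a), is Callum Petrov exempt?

No — not exempt.

(i) receipts ≤ $500,000 — not satisfied.
(ii) ≥ 11 yrs in jurisdiction — not satisfied.
So (a) is not satisfied (F OR F).
(b) Schedule C activity — holds.
(1): F AND T → false.
(i) >70% out-of-jur. sales — fails.
(ii) ≤ 10 employees — not met.
(iii) not (veteran) — not met.
(a): F OR F OR F → false.
(i) not (in enterprise zone) — not met.
(ii) ≥70% agricultural — satisfied.
(b) = F OR T = true.
(i) state-registered — fails.
(ii) no delinquency — satisfied.
(c) = F OR T = true.
(2): F AND T AND T → false.
(3) returns current — fails.
So Overall is not satisfied (F OR F OR F).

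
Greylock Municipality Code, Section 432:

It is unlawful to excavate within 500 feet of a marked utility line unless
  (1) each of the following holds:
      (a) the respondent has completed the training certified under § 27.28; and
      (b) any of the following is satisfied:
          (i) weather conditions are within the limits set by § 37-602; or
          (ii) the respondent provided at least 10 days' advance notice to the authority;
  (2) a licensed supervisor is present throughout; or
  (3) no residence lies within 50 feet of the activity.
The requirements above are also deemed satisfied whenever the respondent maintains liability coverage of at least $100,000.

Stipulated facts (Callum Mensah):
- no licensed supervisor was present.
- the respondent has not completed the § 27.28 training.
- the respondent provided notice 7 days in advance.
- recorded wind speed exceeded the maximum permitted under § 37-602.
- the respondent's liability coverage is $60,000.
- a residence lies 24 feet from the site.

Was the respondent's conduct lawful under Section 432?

No — unlawful.

(a) training certified — not met.
(i) weather ok — fails.
(ii) ≥10 days' notice — not satisfied.
(b): F OR F → false.
So (1) is not satisfied (F AND F).
(2) supervisor present — not met.
(3) no residence in 50 ft — not met.
Overall: F OR F OR F → false.
Exception (coverage ≥ $100,000) — not satisfied.
Result: main false OR exception false → false.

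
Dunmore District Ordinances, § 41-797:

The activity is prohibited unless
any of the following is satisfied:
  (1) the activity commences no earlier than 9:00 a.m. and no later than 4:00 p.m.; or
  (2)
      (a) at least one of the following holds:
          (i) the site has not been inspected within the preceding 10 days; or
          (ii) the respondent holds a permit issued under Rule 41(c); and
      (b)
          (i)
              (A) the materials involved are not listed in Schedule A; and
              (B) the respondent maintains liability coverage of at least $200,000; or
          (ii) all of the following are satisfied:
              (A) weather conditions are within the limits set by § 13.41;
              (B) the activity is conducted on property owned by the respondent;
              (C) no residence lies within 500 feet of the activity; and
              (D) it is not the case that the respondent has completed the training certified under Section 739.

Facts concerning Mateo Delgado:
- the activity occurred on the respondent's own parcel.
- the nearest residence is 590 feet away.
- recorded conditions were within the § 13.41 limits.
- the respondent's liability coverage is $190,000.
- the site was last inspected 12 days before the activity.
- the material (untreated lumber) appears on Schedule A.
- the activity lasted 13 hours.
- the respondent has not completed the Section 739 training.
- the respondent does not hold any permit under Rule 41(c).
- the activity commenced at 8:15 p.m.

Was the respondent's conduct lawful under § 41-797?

Yes — lawful.

(1) start within hours — fails.
(i) not (site inspected) — satisfied.
(ii) holds permit — fails.
So (a) is satisfied (T OR F).
(A) not (Schedule A material) — not satisfied.
(B) coverage ≥ $200,000 — not met.
(i): F AND F → false.
(A) weather ok — holds.
(B) own property — holds.
(C) no residence in 500 ft — satisfied.
(D) not (training certified) — holds.
(ii): T AND T AND T AND T → true.
(b) = F OR T = true.
(2): T AND T → true.
So Overall is satisfied (F OR T).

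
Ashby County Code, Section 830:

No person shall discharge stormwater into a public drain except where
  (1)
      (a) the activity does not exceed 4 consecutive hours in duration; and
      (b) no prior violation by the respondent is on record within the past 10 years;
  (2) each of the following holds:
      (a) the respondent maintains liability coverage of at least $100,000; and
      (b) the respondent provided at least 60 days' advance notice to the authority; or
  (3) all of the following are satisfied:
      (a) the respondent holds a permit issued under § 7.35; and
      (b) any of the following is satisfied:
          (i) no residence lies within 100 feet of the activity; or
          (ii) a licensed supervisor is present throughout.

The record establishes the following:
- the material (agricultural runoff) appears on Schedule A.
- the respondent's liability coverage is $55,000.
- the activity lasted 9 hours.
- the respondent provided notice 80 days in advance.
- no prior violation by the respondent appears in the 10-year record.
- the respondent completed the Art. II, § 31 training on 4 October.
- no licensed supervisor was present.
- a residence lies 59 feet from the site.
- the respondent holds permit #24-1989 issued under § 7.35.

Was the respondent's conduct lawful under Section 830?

(a) ≤ 4 hrs duration — fails.
(b) no prior violation — satisfied.
So (1) is not satisfied (F AND T).
(a) coverage ≥ $100,000 — fails.
(b) ≥60 days' notice — holds.
(2): F AND T → false.
(a) holds permit — holds.
(i) no residence in 100 ft — not satisfied.
(ii) supervisor present — not met.
(b) = F OR F = false.
(3) = T AND F = false.
So Overall is not satisfied (F OR F OR F).

No — unlawful.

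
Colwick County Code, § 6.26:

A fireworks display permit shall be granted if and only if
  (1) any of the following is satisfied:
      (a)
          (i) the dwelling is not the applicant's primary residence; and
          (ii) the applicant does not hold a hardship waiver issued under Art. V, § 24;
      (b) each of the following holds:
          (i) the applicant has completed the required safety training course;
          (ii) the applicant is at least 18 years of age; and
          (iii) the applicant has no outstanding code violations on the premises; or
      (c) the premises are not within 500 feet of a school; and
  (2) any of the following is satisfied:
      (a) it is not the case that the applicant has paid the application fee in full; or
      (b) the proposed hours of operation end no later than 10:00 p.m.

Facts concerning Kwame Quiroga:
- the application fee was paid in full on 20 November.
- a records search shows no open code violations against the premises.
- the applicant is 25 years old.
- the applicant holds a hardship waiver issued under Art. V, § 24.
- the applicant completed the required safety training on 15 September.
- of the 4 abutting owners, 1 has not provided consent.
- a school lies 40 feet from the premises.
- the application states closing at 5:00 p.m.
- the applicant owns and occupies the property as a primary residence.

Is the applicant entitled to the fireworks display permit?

(i) not (primary residence) — fails.
(ii) not (hardship waiver) — not satisfied.
(a): F AND F → false.
(i) safety training — satisfied.
(ii) age ≥ 18 — met.
(iii) no code violations — met.
(b): T AND T AND T → true.
(c) ≥500 ft from school — not met.
(1) = F OR T OR F = true.
(a) not (fee paid) — not satisfied.
(b) closes by 10 p.m. — met.
(2) = F OR T = true.
Overall: T AND T → true.

Yes — granted.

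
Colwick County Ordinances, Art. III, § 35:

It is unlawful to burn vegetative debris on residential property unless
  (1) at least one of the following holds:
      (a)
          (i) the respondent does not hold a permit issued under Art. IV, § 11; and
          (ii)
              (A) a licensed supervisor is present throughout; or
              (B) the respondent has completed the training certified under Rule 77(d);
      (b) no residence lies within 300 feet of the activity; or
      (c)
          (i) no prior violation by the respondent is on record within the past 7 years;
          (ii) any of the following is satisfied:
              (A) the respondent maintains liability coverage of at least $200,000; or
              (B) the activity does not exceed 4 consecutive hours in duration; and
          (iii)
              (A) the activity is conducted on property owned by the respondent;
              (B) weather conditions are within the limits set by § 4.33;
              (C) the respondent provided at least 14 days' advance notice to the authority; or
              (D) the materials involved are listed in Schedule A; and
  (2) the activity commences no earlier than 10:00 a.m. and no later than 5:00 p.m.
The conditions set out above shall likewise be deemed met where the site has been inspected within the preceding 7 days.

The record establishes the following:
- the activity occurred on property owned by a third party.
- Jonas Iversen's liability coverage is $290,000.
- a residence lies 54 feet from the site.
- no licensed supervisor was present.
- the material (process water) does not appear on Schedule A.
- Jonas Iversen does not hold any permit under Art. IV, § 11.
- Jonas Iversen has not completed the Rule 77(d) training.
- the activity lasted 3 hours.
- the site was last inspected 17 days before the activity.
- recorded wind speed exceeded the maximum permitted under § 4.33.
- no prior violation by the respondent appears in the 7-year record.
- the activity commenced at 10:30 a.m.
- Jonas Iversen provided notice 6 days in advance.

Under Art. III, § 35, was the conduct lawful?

No — unlawful.

(i) not (holds permit) — satisfied.
(A) supervisor present — fails.
(B) training certified — not met.
(ii): F OR F → false.
(a): T AND F → false.
(b) no residence in 300 ft — not satisfied.
(i) no prior violation — satisfied.
(A) coverage ≥ $200,000 — satisfied.
(B) ≤ 4 hrs duration — satisfied.
(ii): T OR T → true.
(A) own property — not met.
(B) weather ok — fails.
(C) ≥14 days' notice — not met.
(D) Schedule A material — not satisfied.
(iii): F OR F OR F OR F → false.
(c): T AND T AND F → false.
(1) = F OR F OR F = false.
(2) start within hours — holds.
So Overall is not satisfied (F AND T).
Exception (site inspected) — not satisfied.
Result: main false OR exception false → false.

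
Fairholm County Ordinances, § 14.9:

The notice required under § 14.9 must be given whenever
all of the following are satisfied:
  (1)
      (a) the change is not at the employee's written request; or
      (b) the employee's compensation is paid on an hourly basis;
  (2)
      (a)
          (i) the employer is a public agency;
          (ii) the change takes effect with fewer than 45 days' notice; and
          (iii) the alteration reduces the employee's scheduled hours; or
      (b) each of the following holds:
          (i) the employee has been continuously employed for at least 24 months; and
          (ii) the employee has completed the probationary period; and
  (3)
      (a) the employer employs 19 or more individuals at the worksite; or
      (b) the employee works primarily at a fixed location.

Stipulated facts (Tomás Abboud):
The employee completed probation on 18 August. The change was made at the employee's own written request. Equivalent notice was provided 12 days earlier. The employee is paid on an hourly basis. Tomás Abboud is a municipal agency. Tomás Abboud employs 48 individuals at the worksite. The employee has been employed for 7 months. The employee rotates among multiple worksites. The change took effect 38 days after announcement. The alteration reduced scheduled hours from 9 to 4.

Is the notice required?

Yes — required.

(a) not employee-requested — fails.
(b) hourly-paid — met.
(1) = F OR T = true.
(i) public agency — holds.
(ii) < 45 days' notice — met.
(iii) hours reduced — met.
(a) = T AND T AND T = true.
(i) tenure ≥ 24 mo. — not met.
(ii) past probation — met.
So (b) is not satisfied (F AND T).
(2) = T OR F = true.
(a) ≥ 19 at site — satisfied.
(b) fixed location — not met.
(3) = T OR F = true.
So Overall is satisfied (T AND T AND T).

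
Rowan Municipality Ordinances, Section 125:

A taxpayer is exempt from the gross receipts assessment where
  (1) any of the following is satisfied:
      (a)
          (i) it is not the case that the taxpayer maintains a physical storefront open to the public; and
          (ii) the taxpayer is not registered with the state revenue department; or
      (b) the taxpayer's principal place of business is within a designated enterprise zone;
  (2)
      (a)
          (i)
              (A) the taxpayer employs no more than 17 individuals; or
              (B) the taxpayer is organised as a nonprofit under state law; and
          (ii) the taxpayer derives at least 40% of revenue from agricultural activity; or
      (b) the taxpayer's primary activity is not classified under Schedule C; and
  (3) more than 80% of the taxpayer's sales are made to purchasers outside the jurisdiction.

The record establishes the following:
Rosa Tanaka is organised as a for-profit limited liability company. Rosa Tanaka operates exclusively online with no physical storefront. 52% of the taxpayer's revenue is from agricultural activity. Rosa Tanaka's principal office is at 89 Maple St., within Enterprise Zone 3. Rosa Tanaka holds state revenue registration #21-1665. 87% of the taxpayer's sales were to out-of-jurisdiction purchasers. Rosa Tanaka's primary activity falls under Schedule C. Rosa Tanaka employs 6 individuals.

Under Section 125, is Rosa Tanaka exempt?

(i) not (has storefront) — satisfied.
(ii) not (state-registered) — not satisfied.
(a) = T AND F = false.
(b) in enterprise zone — holds.
So (1) is satisfied (F OR T).
(A) ≤ 17 employees — holds.
(B) nonprofit — not met.
So (i) is satisfied (T OR F).
(ii) ≥40% agricultural — met.
So (a) is satisfied (T AND T).
(b) not (Schedule C activity) — not met.
(2) = T OR F = true.
(3) >80% out-of-jur. sales — satisfied.
Overall: T AND T AND T → true.

Yes — exempt.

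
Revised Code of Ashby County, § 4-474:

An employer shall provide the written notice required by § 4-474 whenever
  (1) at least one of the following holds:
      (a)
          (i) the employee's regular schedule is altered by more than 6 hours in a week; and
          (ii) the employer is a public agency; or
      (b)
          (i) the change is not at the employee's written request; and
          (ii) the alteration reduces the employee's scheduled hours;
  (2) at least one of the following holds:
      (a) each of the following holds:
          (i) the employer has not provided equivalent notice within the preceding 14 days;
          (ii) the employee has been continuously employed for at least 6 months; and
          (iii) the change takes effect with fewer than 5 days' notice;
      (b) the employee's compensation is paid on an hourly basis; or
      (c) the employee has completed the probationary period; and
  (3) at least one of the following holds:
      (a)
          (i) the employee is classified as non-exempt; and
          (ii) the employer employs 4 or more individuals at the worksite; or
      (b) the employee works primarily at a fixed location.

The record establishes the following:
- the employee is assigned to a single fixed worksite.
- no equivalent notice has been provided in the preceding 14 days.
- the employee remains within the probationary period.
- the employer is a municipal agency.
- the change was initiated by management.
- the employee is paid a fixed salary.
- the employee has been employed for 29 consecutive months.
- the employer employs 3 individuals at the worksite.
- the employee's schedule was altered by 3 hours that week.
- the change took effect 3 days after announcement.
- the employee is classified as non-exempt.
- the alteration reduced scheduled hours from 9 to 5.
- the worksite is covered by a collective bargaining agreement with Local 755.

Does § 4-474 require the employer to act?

(i) schedule shift > 6h — not met.
(ii) public agency — met.
(a) = F AND T = false.
(i) not employee-requested — satisfied.
(ii) hours reduced — holds.
(b): T AND T → true.
So (1) is satisfied (F OR T).
(i) no recent notice — satisfied.
(ii) tenure ≥ 6 mo. — holds.
(iii) < 5 days' notice — holds.
So (a) is satisfied (T AND T AND T).
(b) hourly-paid — not met.
(c) past probation — not satisfied.
(2) = T OR F OR F = true.
(i) non-exempt — satisfied.
(ii) ≥ 4 at site — not satisfied.
(a) = T AND F = false.
(b) fixed location — holds.
(3) = F OR T = true.
Overall: T AND T AND T → true.

Yes — required.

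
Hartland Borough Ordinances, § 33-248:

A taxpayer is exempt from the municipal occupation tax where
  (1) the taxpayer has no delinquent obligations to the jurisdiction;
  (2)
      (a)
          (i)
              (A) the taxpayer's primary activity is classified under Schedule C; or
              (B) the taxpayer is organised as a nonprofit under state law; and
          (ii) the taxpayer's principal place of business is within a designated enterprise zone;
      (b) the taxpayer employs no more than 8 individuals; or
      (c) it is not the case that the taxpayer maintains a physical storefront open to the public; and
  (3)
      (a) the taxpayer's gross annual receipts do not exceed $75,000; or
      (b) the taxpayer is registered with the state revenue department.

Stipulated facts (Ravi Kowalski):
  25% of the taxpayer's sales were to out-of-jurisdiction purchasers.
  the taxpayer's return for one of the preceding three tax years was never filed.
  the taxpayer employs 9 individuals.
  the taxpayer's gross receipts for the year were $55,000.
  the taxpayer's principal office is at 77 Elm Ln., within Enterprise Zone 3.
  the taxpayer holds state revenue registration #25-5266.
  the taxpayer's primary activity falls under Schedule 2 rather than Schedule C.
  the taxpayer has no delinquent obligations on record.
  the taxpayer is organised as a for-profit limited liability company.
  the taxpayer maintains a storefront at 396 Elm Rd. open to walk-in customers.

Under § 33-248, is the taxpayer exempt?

(1) no delinquency — satisfied.
(A) Schedule C activity — fails.
(B) nonprofit — not met.
(i): F OR F → false.
(ii) in enterprise zone — holds.
So (a) is not satisfied (F AND T).
(b) ≤ 8 employees — not satisfied.
(c) not (has storefront) — not met.
(2): F OR F OR F → false.
(a) receipts ≤ $75,000 — met.
(b) state-registered — satisfied.
(3) = T OR T = true.
Overall = T AND F AND T = false.

No — not exempt.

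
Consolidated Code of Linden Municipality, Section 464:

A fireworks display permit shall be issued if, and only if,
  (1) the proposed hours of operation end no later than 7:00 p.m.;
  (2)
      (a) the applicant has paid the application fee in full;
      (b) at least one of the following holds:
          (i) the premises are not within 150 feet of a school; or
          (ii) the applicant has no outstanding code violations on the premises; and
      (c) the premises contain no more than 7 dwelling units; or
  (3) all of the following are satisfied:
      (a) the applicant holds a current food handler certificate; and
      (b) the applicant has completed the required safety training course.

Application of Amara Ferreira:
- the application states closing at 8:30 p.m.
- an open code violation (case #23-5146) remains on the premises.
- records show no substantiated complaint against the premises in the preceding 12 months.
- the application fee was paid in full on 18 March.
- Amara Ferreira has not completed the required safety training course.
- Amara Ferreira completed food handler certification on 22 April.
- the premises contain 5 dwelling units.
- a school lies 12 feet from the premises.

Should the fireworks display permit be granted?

(1) closes by 7 p.m. — fails.
(a) fee paid — met.
(i) ≥150 ft from school — not met.
(ii) no code violations — not satisfied.
So (b) is not satisfied (F OR F).
(c) ≤ 7 units — holds.
(2): T AND F AND T → false.
(a) food handler cert. — met.
(b) safety training — fails.
So (3) is not satisfied (T AND F).
So Overall is not satisfied (F OR F OR F).

No — denied.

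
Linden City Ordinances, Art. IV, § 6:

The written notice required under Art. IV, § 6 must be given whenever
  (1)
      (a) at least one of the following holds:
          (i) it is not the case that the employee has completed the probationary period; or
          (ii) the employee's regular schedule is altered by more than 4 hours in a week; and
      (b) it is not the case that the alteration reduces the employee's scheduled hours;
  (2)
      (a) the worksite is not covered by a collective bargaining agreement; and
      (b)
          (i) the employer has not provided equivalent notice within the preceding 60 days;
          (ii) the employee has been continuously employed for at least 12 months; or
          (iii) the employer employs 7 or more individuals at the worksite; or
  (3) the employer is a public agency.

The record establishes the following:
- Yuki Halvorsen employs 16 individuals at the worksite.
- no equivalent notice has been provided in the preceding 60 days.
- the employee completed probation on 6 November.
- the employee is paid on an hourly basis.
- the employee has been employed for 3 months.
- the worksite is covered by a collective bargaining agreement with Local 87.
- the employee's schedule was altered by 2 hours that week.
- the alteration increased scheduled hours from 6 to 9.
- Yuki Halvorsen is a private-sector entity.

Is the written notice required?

No — not required.

(i) not (past probation) — fails.
(ii) schedule shift > 4h — fails.
(a): F OR F → false.
(b) not (hours reduced) — satisfied.
So (1) is not satisfied (F AND T).
(a) no CBA — fails.
(i) no recent notice — holds.
(ii) tenure ≥ 12 mo. — fails.
(iii) ≥ 7 at site — satisfied.
So (b) is satisfied (T OR F OR T).
(2): F AND T → false.
(3) public agency — fails.
So Overall is not satisfied (F OR F OR F).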